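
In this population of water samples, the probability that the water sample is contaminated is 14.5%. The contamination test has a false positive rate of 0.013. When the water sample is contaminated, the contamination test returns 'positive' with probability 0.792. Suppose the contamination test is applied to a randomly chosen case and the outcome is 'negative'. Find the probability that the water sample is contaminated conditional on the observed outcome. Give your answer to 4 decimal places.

P(H | E) ≈ 0.0345

Let H be the event that the water sample is contaminated. P(H) = 0.145, so P(¬H) = 0.855. With E the 'negative' result, P(E|H) = 0.208 and P(E|¬H) = 0.987.
P(E) = 0.208·0.145 + 0.987·0.855 = 0.030160 + 0.84388 = 0.87404.
By Bayes' theorem, P(H|E) = 0.030160 / 0.87404 = 0.0345.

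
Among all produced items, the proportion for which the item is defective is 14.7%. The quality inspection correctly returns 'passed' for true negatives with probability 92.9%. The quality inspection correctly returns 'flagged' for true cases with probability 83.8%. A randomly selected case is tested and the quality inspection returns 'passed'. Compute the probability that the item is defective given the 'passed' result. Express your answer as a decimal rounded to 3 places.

Let H be the event that the item is defective. P(H) = 0.147, so P(¬H) = 0.853. With E the 'passed' result, P(E|H) = 0.162 and P(E|¬H) = 0.929.
P(E) = 0.162·0.147 + 0.929·0.853 = 0.023814 + 0.79244 = 0.81625.
By Bayes' theorem, P(H|E) = 0.023814 / 0.81625 = 0.029.

P(H | E) ≈ 0.029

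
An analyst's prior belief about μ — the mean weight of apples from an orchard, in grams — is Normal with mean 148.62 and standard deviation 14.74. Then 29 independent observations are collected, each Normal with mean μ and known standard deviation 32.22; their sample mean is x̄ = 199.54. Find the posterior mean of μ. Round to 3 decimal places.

With known σ, the Normal prior is conjugate. Weight on the data is w = (n/σ²)/(n/σ² + 1/τ₀²) = 0.0279349/(0.0279349+0.00460262) = 0.85854.
Posterior mean = w·x̄ + (1−w)·μ₀ = 0.85854·199.54 + 0.14146·148.62 = 192.337.

Posterior mean ≈ 192.337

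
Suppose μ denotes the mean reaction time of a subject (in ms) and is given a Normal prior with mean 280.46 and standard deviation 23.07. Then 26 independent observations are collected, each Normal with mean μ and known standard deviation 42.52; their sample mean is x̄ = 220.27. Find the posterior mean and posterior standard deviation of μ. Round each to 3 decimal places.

Prior precision 1/τ₀² = 1/23.07² = 0.00187890; data precision n/σ² = 26/42.52² = 0.0143809.
Posterior precision = 0.00187890 + 0.0143809 = 0.0162598, giving posterior SD = 1/√0.0162598 = 7.842.
Posterior mean = (0.00187890·280.46 + 0.0143809·220.27) / 0.0162598 = 227.225.

Posterior mean ≈ 227.225; posterior SD ≈ 7.842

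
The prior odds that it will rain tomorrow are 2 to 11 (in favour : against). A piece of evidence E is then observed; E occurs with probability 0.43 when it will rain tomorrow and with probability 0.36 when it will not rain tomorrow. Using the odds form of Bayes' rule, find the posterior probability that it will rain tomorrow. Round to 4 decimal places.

Prior odds = 2/11 = 0.18182. In log-odds, ln(0.18182) = -1.7047.
Add log likelihood ratio: ln(1.1944) = 0.17768.
Posterior log-odds = -1.5271, so posterior odds = exp(-1.5271) = 0.21717. Converting, P(H|E) = 0.21717/1.2172 = 0.1784.

Posterior probability ≈ 0.1784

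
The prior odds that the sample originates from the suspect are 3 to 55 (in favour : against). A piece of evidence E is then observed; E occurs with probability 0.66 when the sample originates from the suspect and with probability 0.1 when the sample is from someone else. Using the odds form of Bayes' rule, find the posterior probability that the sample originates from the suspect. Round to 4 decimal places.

Prior odds = 3/55 = 0.054545. In log-odds, ln(0.054545) = -2.9087.
Add log likelihood ratio: ln(6.6000) = 1.8871.
Posterior log-odds = -1.0217, so posterior odds = exp(-1.0217) = 0.36000. Converting, P(H|E) = 0.36000/1.3600 = 0.2647.

Posterior probability ≈ 0.2647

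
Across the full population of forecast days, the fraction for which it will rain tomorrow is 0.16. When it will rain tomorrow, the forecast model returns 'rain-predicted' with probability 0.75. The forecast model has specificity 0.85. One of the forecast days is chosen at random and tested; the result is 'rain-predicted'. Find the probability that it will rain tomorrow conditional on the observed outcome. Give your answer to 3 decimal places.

P(H | E) ≈ 0.488

Let H be the event that it will rain tomorrow. P(H) = 0.16, so P(¬H) = 0.84. With E the 'rain-predicted' result, P(E|H) = 0.75 and P(E|¬H) = 0.15.
P(E) = 0.75·0.16 + 0.15·0.84 = 0.12000 + 0.12600 = 0.24600.
By Bayes' theorem, P(H|E) = 0.12000 / 0.24600 = 0.488.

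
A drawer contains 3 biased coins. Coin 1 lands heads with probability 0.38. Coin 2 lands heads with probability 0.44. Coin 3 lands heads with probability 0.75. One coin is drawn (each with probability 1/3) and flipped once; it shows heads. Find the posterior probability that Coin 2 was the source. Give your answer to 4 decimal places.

Tabulate prior·likelihood by source: [1] prior 0.333333, lik 0.38, product 0.1267; [2] prior 0.333333, lik 0.44, product 0.1467; [3] prior 0.333333, lik 0.75, product 0.2500.
Normalizing constant = 0.52333; the posterior for Coin 2 is its product over the sum, 0.1467/0.52333 = 0.2803.

Posterior probability ≈ 0.2803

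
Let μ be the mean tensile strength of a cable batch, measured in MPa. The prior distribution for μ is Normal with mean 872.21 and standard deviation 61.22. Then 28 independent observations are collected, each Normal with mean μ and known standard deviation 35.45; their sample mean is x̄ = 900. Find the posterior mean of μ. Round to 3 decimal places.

With known σ, the Normal prior is conjugate. Weight on the data is w = (n/σ²)/(n/σ² + 1/τ₀²) = 0.0222805/(0.0222805+0.00026682) = 0.98817.
Posterior mean = w·x̄ + (1−w)·μ₀ = 0.98817·900 + 0.011834·872.21 = 899.671.

Posterior mean ≈ 899.671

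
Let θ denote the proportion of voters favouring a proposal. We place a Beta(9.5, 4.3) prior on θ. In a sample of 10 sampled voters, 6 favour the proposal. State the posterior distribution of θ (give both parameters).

Observing 6 successes and 4 failures updates Beta(9.5, 4.3) by adding the success and failure counts to the two shape parameters: α = 9.5+6 = 15.5, β = 4.3+4 = 8.3.

Posterior: Beta(15.5, 8.3)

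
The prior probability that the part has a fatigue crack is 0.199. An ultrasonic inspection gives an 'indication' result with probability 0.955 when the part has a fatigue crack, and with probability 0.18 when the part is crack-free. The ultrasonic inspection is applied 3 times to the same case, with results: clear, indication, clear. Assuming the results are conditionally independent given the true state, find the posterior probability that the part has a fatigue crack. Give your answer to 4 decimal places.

Posterior P(H) ≈ 0.0040

With H the event that the part has a fatigue crack, the joint likelihood of the observed sequence is P(data|H) = 0.045·0.955·0.045 = 0.0019339 and P(data|¬H) = 0.82·0.18·0.82 = 0.12103.
Bayes: P(H|data) = 0.199·0.0019339 / (0.199·0.0019339 + 0.801·0.12103) = 0.00038484/0.097331 = 0.0040.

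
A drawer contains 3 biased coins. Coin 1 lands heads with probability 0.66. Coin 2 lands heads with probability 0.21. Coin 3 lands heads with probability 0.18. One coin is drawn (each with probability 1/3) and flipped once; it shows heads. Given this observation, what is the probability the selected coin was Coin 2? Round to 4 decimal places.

Posterior probability ≈ 0.2000

P(heads|C1) = 0.66; P(heads|C2) = 0.21; P(heads|C3) = 0.18.
Prior × likelihood for each source: 0.333333·0.66=0.2200, 0.333333·0.21=0.07000, 0.333333·0.18=0.06000. Summing gives P(heads) = 0.35000.
P(Coin 2 | heads) = 0.07000 / 0.35000 = 0.2000.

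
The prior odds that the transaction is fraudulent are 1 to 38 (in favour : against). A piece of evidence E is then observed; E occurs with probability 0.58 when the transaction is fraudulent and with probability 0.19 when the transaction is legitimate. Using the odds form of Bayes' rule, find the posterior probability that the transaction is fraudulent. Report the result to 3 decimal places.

Prior odds = 1/38 = 0.026316.
Likelihood ratio for E = 0.58/0.19 = 3.0526.
Posterior odds = prior odds × LR = 0.080332.
Posterior probability = odds/(1+odds) = 0.080332/1.0803 = 0.074.

Posterior probability ≈ 0.074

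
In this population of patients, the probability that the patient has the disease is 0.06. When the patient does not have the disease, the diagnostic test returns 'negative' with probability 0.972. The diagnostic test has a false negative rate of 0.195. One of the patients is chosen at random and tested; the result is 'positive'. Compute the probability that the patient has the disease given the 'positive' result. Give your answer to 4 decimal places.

P(H | E) ≈ 0.6473

Let H be the event that the patient has the disease. P(H) = 0.06, so P(¬H) = 0.94. With E the 'positive' result, P(E|H) = 0.805 and P(E|¬H) = 0.028.
P(E) = 0.805·0.06 + 0.028·0.94 = 0.048300 + 0.026320 = 0.074620.
By Bayes' theorem, P(H|E) = 0.048300 / 0.074620 = 0.6473.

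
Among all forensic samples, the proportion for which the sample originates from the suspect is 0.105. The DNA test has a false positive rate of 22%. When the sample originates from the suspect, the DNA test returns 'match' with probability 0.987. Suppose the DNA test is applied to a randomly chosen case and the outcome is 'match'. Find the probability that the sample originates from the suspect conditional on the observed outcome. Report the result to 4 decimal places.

P(H | E) ≈ 0.3448

Let H be the event that the sample originates from the suspect. P(H) = 0.105, so P(¬H) = 0.895. With E the 'match' result, P(E|H) = 0.987 and P(E|¬H) = 0.22.
P(E) = 0.987·0.105 + 0.22·0.895 = 0.10363 + 0.19690 = 0.30053.
By Bayes' theorem, P(H|E) = 0.10363 / 0.30053 = 0.3448.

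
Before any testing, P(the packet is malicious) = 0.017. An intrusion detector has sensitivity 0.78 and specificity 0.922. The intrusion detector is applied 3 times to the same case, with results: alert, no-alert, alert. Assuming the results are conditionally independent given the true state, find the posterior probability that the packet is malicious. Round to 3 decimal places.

With H the event that the packet is malicious, the joint likelihood of the observed sequence is P(data|H) = 0.78·0.22·0.78 = 0.13385 and P(data|¬H) = 0.078·0.922·0.078 = 0.0056094.
Bayes: P(H|data) = 0.017·0.13385 / (0.017·0.13385 + 0.983·0.0056094) = 0.0022754/0.0077895 = 0.2921.

Posterior P(H) ≈ 0.292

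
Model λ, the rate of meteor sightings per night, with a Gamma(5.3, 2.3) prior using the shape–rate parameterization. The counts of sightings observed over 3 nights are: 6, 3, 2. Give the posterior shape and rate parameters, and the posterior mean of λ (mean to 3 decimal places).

Posterior: Gamma(shape=16.3, rate=5.3); mean ≈ 3.075

Total count ∑xᵢ = 11 over n = 3 nights.
Gamma is conjugate to the Poisson likelihood: posterior is Gamma(shape = 5.3+11 = 16.3, rate = 2.3+3 = 5.3).
E[λ | data] = 16.3/5.3 = 3.075.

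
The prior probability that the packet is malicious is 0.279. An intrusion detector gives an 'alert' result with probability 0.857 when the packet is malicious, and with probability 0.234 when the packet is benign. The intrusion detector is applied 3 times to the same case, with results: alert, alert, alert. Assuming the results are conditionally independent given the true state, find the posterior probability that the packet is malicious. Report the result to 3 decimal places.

With H the event that the packet is malicious, the joint likelihood of the observed sequence is P(data|H) = 0.857·0.857·0.857 = 0.62942 and P(data|¬H) = 0.234·0.234·0.234 = 0.012813.
Bayes: P(H|data) = 0.279·0.62942 / (0.279·0.62942 + 0.721·0.012813) = 0.17561/0.18485 = 0.9500.

Posterior P(H) ≈ 0.950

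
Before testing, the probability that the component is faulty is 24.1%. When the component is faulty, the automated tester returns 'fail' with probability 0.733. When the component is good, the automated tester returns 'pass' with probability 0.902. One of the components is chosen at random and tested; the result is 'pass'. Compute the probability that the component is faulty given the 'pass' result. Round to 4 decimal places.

P(H | E) ≈ 0.0859

Write H for 'the component is faulty'. Prior odds H:¬H = 0.241/0.759 = 0.31752. For the 'pass' outcome, the likelihood ratio is 0.267/0.902 = 0.29601.
Posterior odds = 0.31752 × 0.29601 = 0.093990, so P(H|E) = 0.093990/(1+0.093990) = 0.0859.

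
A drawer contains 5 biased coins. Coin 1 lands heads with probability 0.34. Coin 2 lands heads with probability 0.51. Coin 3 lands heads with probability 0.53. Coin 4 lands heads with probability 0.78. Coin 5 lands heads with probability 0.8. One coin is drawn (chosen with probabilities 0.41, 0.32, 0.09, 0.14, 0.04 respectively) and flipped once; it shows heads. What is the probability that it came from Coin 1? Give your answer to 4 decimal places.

Tabulate prior·likelihood by source: [1] prior 0.41, lik 0.34, product 0.1394; [2] prior 0.32, lik 0.51, product 0.1632; [3] prior 0.09, lik 0.53, product 0.04770; [4] prior 0.14, lik 0.78, product 0.1092; [5] prior 0.04, lik 0.8, product 0.03200.
Normalizing constant = 0.49150; the posterior for Coin 1 is its product over the sum, 0.1394/0.49150 = 0.2836.

Posterior probability ≈ 0.2836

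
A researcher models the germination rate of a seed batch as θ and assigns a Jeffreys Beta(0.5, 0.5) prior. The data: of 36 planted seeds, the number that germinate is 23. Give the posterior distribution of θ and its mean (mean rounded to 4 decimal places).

Observing 23 successes and 13 failures updates Beta(0.5, 0.5) by adding the success and failure counts to the two shape parameters: α = 0.5+23 = 23.5, β = 0.5+13 = 13.5.
E[θ | data] = 23.5/(23.5+13.5) = 0.6351.

Posterior: Beta(23.5, 13.5); mean ≈ 0.6351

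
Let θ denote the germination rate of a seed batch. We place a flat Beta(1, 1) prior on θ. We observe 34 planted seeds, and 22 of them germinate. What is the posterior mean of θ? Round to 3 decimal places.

Observing 22 successes and 12 failures updates Beta(1, 1) by adding the success and failure counts to the two shape parameters: α = 1+22 = 23, β = 1+12 = 13.
E[θ | data] = 23/(23+13) = 0.639.

Posterior mean ≈ 0.639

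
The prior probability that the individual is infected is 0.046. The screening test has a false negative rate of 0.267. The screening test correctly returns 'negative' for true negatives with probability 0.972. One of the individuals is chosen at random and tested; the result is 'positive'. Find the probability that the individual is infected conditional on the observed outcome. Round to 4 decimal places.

P(H | E) ≈ 0.5580

Write H for 'the individual is infected'. Prior odds H:¬H = 0.046/0.954 = 0.048218. For the 'positive' outcome, the likelihood ratio is 0.733/0.028 = 26.179.
Posterior odds = 0.048218 × 26.179 = 1.2623, so P(H|E) = 1.2623/(1+1.2623) = 0.5580.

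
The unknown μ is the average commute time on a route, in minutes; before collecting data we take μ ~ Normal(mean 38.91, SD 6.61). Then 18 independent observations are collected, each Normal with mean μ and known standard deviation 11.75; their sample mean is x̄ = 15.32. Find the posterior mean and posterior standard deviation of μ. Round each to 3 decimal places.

Posterior mean ≈ 18.843; posterior SD ≈ 2.554

Prior precision 1/τ₀² = 1/6.61² = 0.0228874; data precision n/σ² = 18/11.75² = 0.130376.
Posterior precision = 0.0228874 + 0.130376 = 0.153263, giving posterior SD = 1/√0.153263 = 2.554.
Posterior mean = (0.0228874·38.91 + 0.130376·15.32) / 0.153263 = 18.843.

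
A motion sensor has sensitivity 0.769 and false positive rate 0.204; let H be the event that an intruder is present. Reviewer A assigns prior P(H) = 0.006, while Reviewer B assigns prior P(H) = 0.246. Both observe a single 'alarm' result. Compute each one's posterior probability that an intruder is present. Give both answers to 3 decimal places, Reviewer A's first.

P('+'|H) = 0.769, P('+'|¬H) = 0.204.
Reviewer A: numerator 0.769·0.006 = 0.0046140; evidence = 0.0046140+0.204·0.994 = 0.20739; posterior = 0.022.
Reviewer B: numerator 0.769·0.246 = 0.18917; evidence = 0.18917+0.204·0.754 = 0.34299; posterior = 0.552.

Reviewer A: 0.022; Reviewer B: 0.552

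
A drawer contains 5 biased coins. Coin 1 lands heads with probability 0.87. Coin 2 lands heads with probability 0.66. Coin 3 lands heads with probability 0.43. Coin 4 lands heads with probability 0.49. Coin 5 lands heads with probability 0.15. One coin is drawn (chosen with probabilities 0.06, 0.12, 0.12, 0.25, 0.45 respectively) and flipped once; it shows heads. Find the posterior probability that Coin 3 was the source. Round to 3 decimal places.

Posterior probability ≈ 0.138

P(heads|C1) = 0.87; P(heads|C2) = 0.66; P(heads|C3) = 0.43; P(heads|C4) = 0.49; P(heads|C5) = 0.15.
Prior × likelihood for each source: 0.06·0.87=0.05220, 0.12·0.66=0.07920, 0.12·0.43=0.05160, 0.25·0.49=0.1225, 0.45·0.15=0.06750. Summing gives P(heads) = 0.37300.
P(Coin 3 | heads) = 0.05160 / 0.37300 = 0.138.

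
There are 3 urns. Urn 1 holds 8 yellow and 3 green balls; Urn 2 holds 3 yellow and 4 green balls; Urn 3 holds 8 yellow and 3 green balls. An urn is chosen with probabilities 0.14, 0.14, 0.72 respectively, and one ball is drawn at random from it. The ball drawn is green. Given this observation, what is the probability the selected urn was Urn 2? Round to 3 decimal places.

P(green|Urn 1) = 0.2727; P(green|Urn 2) = 0.5714; P(green|Urn 3) = 0.2727.
Prior × likelihood for each source: 0.14·0.2727=0.03818, 0.14·0.5714=0.08000, 0.72·0.2727=0.1964. Summing gives P(green) = 0.31455.
P(Urn 2 | green) = 0.08000 / 0.31455 = 0.254.

Posterior probability ≈ 0.254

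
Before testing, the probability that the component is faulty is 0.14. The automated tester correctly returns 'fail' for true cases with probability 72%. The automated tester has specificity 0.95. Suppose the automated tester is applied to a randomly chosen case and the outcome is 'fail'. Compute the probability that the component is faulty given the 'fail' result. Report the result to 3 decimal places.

Let H be the event that the component is faulty. P(H) = 0.14, so P(¬H) = 0.86. With E the 'fail' result, P(E|H) = 0.72 and P(E|¬H) = 0.05.
P(E) = 0.72·0.14 + 0.05·0.86 = 0.10080 + 0.043000 = 0.14380.
By Bayes' theorem, P(H|E) = 0.10080 / 0.14380 = 0.701.

P(H | E) ≈ 0.701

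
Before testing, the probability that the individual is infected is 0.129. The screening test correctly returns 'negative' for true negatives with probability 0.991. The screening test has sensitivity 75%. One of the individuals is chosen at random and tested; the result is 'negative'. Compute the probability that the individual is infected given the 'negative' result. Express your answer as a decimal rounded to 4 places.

Write H for 'the individual is infected'. Prior odds H:¬H = 0.129/0.871 = 0.14811. For the 'negative' outcome, the likelihood ratio is 0.25/0.991 = 0.25227.
Posterior odds = 0.14811 × 0.25227 = 0.037363, so P(H|E) = 0.037363/(1+0.037363) = 0.0360.

P(H | E) ≈ 0.0360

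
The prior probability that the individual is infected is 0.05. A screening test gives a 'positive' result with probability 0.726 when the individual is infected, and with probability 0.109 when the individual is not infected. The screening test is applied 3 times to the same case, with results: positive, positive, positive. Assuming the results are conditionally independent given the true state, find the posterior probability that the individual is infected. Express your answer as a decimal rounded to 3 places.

Let H be the event that the individual is infected; start with P(H) = 0.05. P('positive'|H) = 0.726, P('positive'|¬H) = 0.109.
Update on result 1 ('positive'): P(H) ← 0.726·0.0500 / (0.726·0.0500 + 0.109·0.9500) = 0.036300/0.13985 = 0.2596.
Update on result 2 ('positive'): P(H) ← 0.726·0.2596 / (0.726·0.2596 + 0.109·0.7404) = 0.18844/0.26915 = 0.7001.
Update on result 3 ('positive'): P(H) ← 0.726·0.7001 / (0.726·0.7001 + 0.109·0.2999) = 0.50830/0.54099 = 0.9396.

Posterior P(H) ≈ 0.940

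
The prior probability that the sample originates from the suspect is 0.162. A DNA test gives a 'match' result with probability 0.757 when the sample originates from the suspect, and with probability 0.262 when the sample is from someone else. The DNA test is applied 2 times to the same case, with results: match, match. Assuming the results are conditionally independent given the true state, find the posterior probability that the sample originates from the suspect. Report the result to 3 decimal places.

With H the event that the sample originates from the suspect, the joint likelihood of the observed sequence is P(data|H) = 0.757·0.757 = 0.57305 and P(data|¬H) = 0.262·0.262 = 0.068644.
Bayes: P(H|data) = 0.162·0.57305 / (0.162·0.57305 + 0.838·0.068644) = 0.092834/0.15036 = 0.6174.

Posterior P(H) ≈ 0.617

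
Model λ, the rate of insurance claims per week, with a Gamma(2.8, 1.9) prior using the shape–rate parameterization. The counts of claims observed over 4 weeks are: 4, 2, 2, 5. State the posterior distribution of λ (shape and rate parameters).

Total count ∑xᵢ = 13 over n = 4 weeks.
Gamma is conjugate to the Poisson likelihood: posterior is Gamma(shape = 2.8+13 = 15.8, rate = 1.9+4 = 5.9).

Posterior: Gamma(shape=15.8, rate=5.9)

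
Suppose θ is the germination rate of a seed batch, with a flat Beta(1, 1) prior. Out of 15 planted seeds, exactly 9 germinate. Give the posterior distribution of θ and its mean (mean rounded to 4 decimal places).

Observing 9 successes and 6 failures updates Beta(1, 1) by adding the success and failure counts to the two shape parameters: α = 1+9 = 10, β = 1+6 = 7.
Posterior mean = α/(α+β) = 10/17 = 0.5882.

Posterior: Beta(10, 7); mean ≈ 0.5882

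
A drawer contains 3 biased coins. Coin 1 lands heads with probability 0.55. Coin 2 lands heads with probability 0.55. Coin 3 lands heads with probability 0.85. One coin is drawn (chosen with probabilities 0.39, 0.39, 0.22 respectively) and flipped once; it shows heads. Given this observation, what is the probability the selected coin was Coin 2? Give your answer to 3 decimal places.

Posterior probability ≈ 0.348

Tabulate prior·likelihood by source: [1] prior 0.39, lik 0.55, product 0.2145; [2] prior 0.39, lik 0.55, product 0.2145; [3] prior 0.22, lik 0.85, product 0.1870.
Normalizing constant = 0.61600; the posterior for Coin 2 is its product over the sum, 0.2145/0.61600 = 0.348.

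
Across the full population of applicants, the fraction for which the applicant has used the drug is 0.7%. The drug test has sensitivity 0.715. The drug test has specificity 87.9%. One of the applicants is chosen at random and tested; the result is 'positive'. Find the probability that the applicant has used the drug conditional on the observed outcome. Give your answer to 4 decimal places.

Write H for 'the applicant has used the drug'. Prior odds H:¬H = 0.007/0.993 = 0.0070493. For the 'positive' outcome, the likelihood ratio is 0.715/0.121 = 5.9091.
Posterior odds = 0.0070493 × 5.9091 = 0.041655, so P(H|E) = 0.041655/(1+0.041655) = 0.0400.

P(H | E) ≈ 0.0400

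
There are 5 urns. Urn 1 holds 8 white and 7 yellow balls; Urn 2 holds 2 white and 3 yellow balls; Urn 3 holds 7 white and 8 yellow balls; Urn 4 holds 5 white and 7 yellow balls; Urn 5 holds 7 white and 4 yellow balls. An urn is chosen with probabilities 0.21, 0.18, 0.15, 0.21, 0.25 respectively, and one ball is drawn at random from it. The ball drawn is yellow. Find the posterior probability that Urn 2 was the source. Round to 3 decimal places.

Posterior probability ≈ 0.216

P(yellow|Urn 1) = 0.4667; P(yellow|Urn 2) = 0.6; P(yellow|Urn 3) = 0.5333; P(yellow|Urn 4) = 0.5833; P(yellow|Urn 5) = 0.3636.
Prior × likelihood for each source: 0.21·0.4667=0.09800, 0.18·0.6=0.1080, 0.15·0.5333=0.08000, 0.21·0.5833=0.1225, 0.25·0.3636=0.09091. Summing gives P(yellow) = 0.49941.
P(Urn 2 | yellow) = 0.1080 / 0.49941 = 0.216.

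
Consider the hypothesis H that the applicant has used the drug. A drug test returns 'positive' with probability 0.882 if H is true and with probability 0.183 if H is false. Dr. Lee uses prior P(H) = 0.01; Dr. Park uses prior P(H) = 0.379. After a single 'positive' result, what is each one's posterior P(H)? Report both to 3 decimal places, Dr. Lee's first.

P('+'|H) = 0.882, P('+'|¬H) = 0.183.
Dr. Lee: numerator 0.882·0.01 = 0.0088200; evidence = 0.0088200+0.183·0.99 = 0.18999; posterior = 0.046.
Dr. Park: numerator 0.882·0.379 = 0.33428; evidence = 0.33428+0.183·0.621 = 0.44792; posterior = 0.746.

Dr. Lee: 0.046; Dr. Park: 0.746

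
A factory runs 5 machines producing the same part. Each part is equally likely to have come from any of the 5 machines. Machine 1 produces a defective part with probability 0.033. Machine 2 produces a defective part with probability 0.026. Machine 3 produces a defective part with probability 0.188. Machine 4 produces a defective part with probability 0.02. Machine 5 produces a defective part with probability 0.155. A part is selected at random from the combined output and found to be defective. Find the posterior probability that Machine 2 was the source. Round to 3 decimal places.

P(defective|M1) = 0.033; P(defective|M2) = 0.026; P(defective|M3) = 0.188; P(defective|M4) = 0.02; P(defective|M5) = 0.155.
Prior × likelihood for each source: 0.2·0.033=0.006600, 0.2·0.026=0.005200, 0.2·0.188=0.03760, 0.2·0.02=0.004000, 0.2·0.155=0.03100. Summing gives P(defective) = 0.084400.
P(Machine 2 | defective) = 0.005200 / 0.084400 = 0.062.

Posterior probability ≈ 0.062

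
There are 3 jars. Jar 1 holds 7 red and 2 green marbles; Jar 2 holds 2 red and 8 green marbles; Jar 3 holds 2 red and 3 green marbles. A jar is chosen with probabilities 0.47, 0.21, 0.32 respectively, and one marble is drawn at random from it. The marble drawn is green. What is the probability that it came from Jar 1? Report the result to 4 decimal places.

Posterior probability ≈ 0.2249

Tabulate prior·likelihood by source: [1] prior 0.47, lik 0.2222, product 0.1044; [2] prior 0.21, lik 0.8, product 0.1680; [3] prior 0.32, lik 0.6, product 0.1920.
Normalizing constant = 0.46444; the posterior for Jar 1 is its product over the sum, 0.1044/0.46444 = 0.2249.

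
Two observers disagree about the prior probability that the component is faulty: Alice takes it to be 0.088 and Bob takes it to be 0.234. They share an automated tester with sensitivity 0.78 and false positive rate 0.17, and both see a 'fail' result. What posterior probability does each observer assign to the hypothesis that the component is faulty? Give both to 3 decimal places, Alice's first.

Alice: 0.307; Bob: 0.584

The likelihood ratio for a 'fail' result is 0.78/0.17 = 4.5882.
Alice: prior odds 0.088/0.912 = 0.096491; posterior odds 0.44272; posterior probability 0.307.
Bob: prior odds 0.234/0.766 = 0.30548; posterior odds 1.4016; posterior probability 0.584.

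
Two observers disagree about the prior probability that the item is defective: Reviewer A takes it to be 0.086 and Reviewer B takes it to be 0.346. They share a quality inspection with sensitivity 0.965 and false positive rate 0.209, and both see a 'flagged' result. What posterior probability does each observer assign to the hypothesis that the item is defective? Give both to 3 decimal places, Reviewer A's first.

Reviewer A: 0.303; Reviewer B: 0.710

The likelihood ratio for a 'flagged' result is 0.965/0.209 = 4.6172.
Reviewer A: prior odds 0.086/0.914 = 0.094092; posterior odds 0.43444; posterior probability 0.303.
Reviewer B: prior odds 0.346/0.654 = 0.52905; posterior odds 2.4428; posterior probability 0.710.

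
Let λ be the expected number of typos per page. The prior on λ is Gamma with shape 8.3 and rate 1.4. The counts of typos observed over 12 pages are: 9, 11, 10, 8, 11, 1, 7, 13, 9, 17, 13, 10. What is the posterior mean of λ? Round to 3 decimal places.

The Poisson likelihood adds the total count to the shape and the number of exposure periods to the rate. Here ∑xᵢ = 119 and n = 12, so shape 8.3→127.3 and rate 1.4→13.4.
Posterior mean = shape/rate = 127.3/13.4 = 9.500.

Posterior mean ≈ 9.500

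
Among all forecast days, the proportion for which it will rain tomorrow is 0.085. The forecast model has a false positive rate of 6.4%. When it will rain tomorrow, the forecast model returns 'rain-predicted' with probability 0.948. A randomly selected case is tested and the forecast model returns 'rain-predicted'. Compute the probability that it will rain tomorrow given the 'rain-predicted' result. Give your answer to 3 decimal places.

Let H be the event that it will rain tomorrow. P(H) = 0.085, so P(¬H) = 0.915. With E the 'rain-predicted' result, P(E|H) = 0.948 and P(E|¬H) = 0.064.
P(E) = 0.948·0.085 + 0.064·0.915 = 0.080580 + 0.058560 = 0.13914.
By Bayes' theorem, P(H|E) = 0.080580 / 0.13914 = 0.579.

P(H | E) ≈ 0.579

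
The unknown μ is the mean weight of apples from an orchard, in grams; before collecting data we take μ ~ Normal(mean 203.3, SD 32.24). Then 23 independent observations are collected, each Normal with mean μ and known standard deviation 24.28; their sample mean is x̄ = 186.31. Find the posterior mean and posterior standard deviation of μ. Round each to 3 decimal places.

Posterior mean ≈ 186.719; posterior SD ≈ 5.001

With known σ, the Normal prior is conjugate. Weight on the data is w = (n/σ²)/(n/σ² + 1/τ₀²) = 0.0390149/(0.0390149+0.00096208) = 0.97593.
Posterior mean = w·x̄ + (1−w)·μ₀ = 0.97593·186.31 + 0.024066·203.3 = 186.719. Posterior variance = 1/(0.0390149+0.00096208) = 25.0144, so SD = 5.001.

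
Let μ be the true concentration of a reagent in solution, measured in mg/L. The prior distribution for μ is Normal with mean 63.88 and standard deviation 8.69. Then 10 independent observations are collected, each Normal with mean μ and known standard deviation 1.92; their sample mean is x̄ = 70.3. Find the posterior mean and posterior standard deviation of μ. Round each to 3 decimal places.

With known σ, the Normal prior is conjugate. Weight on the data is w = (n/σ²)/(n/σ² + 1/τ₀²) = 2.71267/(2.71267+0.0132422) = 0.99514.
Posterior mean = w·x̄ + (1−w)·μ₀ = 0.99514·70.3 + 0.0048579·63.88 = 70.269. Posterior variance = 1/(2.71267+0.0132422) = 0.366849, so SD = 0.606.

Posterior mean ≈ 70.269; posterior SD ≈ 0.606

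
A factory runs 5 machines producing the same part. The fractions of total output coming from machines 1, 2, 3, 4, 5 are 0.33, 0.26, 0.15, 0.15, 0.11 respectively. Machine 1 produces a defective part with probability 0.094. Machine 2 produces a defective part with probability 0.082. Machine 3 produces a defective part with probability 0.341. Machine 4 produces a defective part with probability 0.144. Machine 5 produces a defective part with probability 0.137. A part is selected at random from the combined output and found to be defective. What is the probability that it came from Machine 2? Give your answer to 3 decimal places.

P(defective|M1) = 0.094; P(defective|M2) = 0.082; P(defective|M3) = 0.341; P(defective|M4) = 0.144; P(defective|M5) = 0.137.
Prior × likelihood for each source: 0.33·0.094=0.03102, 0.26·0.082=0.02132, 0.15·0.341=0.05115, 0.15·0.144=0.02160, 0.11·0.137=0.01507. Summing gives P(defective) = 0.14016.
P(Machine 2 | defective) = 0.02132 / 0.14016 = 0.152.

Posterior probability ≈ 0.152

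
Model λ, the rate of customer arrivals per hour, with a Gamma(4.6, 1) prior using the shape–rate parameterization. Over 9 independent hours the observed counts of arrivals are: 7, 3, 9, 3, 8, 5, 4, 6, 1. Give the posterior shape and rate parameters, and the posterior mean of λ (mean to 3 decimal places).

Posterior: Gamma(shape=50.6, rate=10); mean ≈ 5.060

Total count ∑xᵢ = 46 over n = 9 hours.
Gamma is conjugate to the Poisson likelihood: posterior is Gamma(shape = 4.6+46 = 50.6, rate = 1+9 = 10).
E[λ | data] = 50.6/10 = 5.060.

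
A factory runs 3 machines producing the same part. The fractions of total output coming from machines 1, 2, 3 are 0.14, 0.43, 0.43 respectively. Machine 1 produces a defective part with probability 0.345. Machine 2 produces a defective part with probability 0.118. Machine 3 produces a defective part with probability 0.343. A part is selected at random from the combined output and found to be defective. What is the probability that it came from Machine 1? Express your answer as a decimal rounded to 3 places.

Tabulate prior·likelihood by source: [1] prior 0.14, lik 0.345, product 0.04830; [2] prior 0.43, lik 0.118, product 0.05074; [3] prior 0.43, lik 0.343, product 0.1475.
Normalizing constant = 0.24653; the posterior for Machine 1 is its product over the sum, 0.04830/0.24653 = 0.196.

Posterior probability ≈ 0.196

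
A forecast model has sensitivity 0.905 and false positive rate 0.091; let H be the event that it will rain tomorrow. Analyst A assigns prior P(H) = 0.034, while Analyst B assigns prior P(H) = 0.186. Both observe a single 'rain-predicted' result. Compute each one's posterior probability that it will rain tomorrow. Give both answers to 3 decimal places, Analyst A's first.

P('+'|H) = 0.905, P('+'|¬H) = 0.091.
Analyst A: numerator 0.905·0.034 = 0.030770; evidence = 0.030770+0.091·0.966 = 0.11868; posterior = 0.259.
Analyst B: numerator 0.905·0.186 = 0.16833; evidence = 0.16833+0.091·0.814 = 0.24240; posterior = 0.694.

Analyst A: 0.259; Analyst B: 0.694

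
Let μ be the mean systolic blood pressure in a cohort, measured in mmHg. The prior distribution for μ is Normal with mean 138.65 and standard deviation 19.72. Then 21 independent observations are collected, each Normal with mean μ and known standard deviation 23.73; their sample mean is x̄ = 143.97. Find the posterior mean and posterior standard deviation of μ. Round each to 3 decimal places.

Posterior mean ≈ 143.627; posterior SD ≈ 5.009

With known σ, the Normal prior is conjugate. Weight on the data is w = (n/σ²)/(n/σ² + 1/τ₀²) = 0.0372927/(0.0372927+0.00257150) = 0.93549.
Posterior mean = w·x̄ + (1−w)·μ₀ = 0.93549·143.97 + 0.064506·138.65 = 143.627. Posterior variance = 1/(0.0372927+0.00257150) = 25.0852, so SD = 5.009.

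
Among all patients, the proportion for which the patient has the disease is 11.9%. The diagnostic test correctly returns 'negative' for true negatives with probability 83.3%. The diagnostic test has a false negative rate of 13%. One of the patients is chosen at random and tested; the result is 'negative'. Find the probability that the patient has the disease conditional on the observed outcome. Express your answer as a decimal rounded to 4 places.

P(H | E) ≈ 0.0206

Let H be the event that the patient has the disease. P(H) = 0.119, so P(¬H) = 0.881. With E the 'negative' result, P(E|H) = 0.13 and P(E|¬H) = 0.833.
P(E) = 0.13·0.119 + 0.833·0.881 = 0.015470 + 0.73387 = 0.74934.
By Bayes' theorem, P(H|E) = 0.015470 / 0.74934 = 0.0206.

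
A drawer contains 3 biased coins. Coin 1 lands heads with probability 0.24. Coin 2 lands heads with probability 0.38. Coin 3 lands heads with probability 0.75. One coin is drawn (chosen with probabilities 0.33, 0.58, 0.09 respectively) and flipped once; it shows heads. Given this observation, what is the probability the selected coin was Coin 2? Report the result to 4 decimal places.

Tabulate prior·likelihood by source: [1] prior 0.33, lik 0.24, product 0.07920; [2] prior 0.58, lik 0.38, product 0.2204; [3] prior 0.09, lik 0.75, product 0.06750.
Normalizing constant = 0.36710; the posterior for Coin 2 is its product over the sum, 0.2204/0.36710 = 0.6004.

Posterior probability ≈ 0.6004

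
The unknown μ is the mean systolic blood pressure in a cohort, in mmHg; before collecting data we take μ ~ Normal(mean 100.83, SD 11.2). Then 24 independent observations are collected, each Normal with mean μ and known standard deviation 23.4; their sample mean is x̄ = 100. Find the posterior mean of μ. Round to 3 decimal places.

Posterior mean ≈ 100.128

With known σ, the Normal prior is conjugate. Weight on the data is w = (n/σ²)/(n/σ² + 1/τ₀²) = 0.0438308/(0.0438308+0.00797194) = 0.84611.
Posterior mean = w·x̄ + (1−w)·μ₀ = 0.84611·100 + 0.15389·100.83 = 100.128.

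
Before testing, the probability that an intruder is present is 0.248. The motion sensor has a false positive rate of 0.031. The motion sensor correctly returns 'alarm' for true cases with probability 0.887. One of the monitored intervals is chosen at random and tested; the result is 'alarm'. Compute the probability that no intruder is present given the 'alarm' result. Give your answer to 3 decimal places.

Let H be the event that an intruder is present. P(H) = 0.248, so P(¬H) = 0.752. With E the 'alarm' result, P(E|H) = 0.887 and P(E|¬H) = 0.031.
P(E) = 0.887·0.248 + 0.031·0.752 = 0.21998 + 0.023312 = 0.24329.
By Bayes' theorem, P(H|E) = 0.21998 / 0.24329 = 0.904. Hence P(¬H|E) = 1 − 0.904 = 0.096.

P(¬H | E) ≈ 0.096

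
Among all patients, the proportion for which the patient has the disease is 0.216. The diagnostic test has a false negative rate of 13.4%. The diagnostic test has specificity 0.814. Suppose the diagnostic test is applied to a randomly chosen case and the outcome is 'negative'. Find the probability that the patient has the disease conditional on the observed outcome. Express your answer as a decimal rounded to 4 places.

Let H be the event that the patient has the disease. P(H) = 0.216, so P(¬H) = 0.784. With E the 'negative' result, P(E|H) = 0.134 and P(E|¬H) = 0.814.
P(E) = 0.134·0.216 + 0.814·0.784 = 0.028944 + 0.63818 = 0.66712.
By Bayes' theorem, P(H|E) = 0.028944 / 0.66712 = 0.0434.

P(H | E) ≈ 0.0434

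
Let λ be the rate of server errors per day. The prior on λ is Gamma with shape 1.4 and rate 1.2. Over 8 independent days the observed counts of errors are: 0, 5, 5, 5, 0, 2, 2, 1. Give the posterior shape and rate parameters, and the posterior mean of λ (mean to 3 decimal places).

The Poisson likelihood adds the total count to the shape and the number of exposure periods to the rate. Here ∑xᵢ = 20 and n = 8, so shape 1.4→21.4 and rate 1.2→9.2.
E[λ | data] = 21.4/9.2 = 2.326.

Posterior: Gamma(shape=21.4, rate=9.2); mean ≈ 2.326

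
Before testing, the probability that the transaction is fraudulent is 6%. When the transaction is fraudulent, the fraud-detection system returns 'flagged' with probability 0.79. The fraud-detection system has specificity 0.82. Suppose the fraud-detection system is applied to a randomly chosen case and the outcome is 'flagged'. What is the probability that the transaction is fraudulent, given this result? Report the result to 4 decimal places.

P(H | E) ≈ 0.2188

Write H for 'the transaction is fraudulent'. Prior odds H:¬H = 0.06/0.94 = 0.063830. For the 'flagged' outcome, the likelihood ratio is 0.79/0.18 = 4.3889.
Posterior odds = 0.063830 × 4.3889 = 0.28014, so P(H|E) = 0.28014/(1+0.28014) = 0.2188.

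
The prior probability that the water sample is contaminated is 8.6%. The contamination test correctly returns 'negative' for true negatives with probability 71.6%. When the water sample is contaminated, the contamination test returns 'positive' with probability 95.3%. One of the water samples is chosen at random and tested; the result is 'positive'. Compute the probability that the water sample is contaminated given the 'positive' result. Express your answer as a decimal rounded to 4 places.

Write H for 'the water sample is contaminated'. Prior odds H:¬H = 0.086/0.914 = 0.094092. For the 'positive' outcome, the likelihood ratio is 0.953/0.284 = 3.3556.
Posterior odds = 0.094092 × 3.3556 = 0.31574, so P(H|E) = 0.31574/(1+0.31574) = 0.2400.

P(H | E) ≈ 0.2400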